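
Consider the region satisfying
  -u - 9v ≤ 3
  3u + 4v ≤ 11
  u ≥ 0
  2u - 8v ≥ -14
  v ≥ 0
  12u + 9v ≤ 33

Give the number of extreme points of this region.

5

Of the 15 pairwise boundary intersections, those satisfying every inequality are:
  (1, 2)
  (11/7, 11/7)
  (0, 7/4)
  (0, 0)
  (11/4, 0)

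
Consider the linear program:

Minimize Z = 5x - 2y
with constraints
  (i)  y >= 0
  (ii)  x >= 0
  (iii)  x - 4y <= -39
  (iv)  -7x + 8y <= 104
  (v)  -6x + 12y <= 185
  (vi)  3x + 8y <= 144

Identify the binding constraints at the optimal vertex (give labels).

(ii) and (iv)

Vertices and Z = 5x - 2y:
  (0, 39/4) → Z = -39/2
  (0, 13) → Z = -26
  (66/5, 261/20) → Z = 399/10
  (4, 33/2) → Z = -13

The minimum is at (0, 13). Substituting into each constraint, equality holds for (ii) and (iv); the remaining constraints have slack.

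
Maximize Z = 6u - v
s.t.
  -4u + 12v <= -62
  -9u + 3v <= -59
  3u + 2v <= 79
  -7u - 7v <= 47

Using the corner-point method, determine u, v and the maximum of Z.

Corner points and Z = 6u - v:
  (87/16, -161/48) → Z = 1727/48
  (268/11, 65/22) → Z = 3151/22
  (68/21, -209/21) → Z = 617/21
  (647/7, -694/7) → Z = 4576/7

The binding constraints are 3u + 2v = 79 and -7u - 7v = 47.
Solving simultaneously gives u = 647/7, v = -694/7.

u = 647/7, v = -694/7, maximum Z = 4576/7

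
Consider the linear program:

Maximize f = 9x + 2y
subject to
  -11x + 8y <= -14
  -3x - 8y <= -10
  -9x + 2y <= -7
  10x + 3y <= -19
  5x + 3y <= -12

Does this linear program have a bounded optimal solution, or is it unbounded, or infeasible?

The boundaries -9x + 2y = -7 and 10x + 3y = -19 meet at (-17/47, -241/47), but that point violates -3x - 8y ≤ -10. Every candidate vertex is excluded by some other constraint, so the feasible region is empty.

infeasible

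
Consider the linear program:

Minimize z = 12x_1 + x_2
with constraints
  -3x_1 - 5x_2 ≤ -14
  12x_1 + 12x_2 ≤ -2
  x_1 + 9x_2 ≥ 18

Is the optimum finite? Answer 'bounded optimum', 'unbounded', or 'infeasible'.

unbounded

From the feasible point (-89/12, 29/4), moving in the direction (-5, 3) keeps every constraint satisfied while z decreases without bound.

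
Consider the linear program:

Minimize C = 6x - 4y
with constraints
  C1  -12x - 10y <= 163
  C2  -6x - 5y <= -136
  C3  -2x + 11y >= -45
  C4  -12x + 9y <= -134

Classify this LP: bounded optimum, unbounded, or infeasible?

Feasible corners and C = 6x - 4y:
  (1721/76, 1/38) → C = 5159/38
  (947/57, 138/19) → C = 1342/19
The feasible region has finitely many vertices and no improving ray; the minimum is 1342/19 at (947/57, 138/19).

bounded optimum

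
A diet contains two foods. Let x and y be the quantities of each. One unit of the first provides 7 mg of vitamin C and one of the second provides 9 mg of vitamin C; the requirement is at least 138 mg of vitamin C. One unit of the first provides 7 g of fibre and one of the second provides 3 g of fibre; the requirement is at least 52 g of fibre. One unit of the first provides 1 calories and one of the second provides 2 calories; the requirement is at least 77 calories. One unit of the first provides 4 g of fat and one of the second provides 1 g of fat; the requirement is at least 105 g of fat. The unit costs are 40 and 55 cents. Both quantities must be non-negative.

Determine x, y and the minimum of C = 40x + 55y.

x = 19, y = 29, minimum C = 2355

Feasible corners and C = 40x + 55y:
  (0, 105) → C = 5775
  (77, 0) → C = 3080
  (19, 29) → C = 2355
The feasible region is unbounded (it extends along (0, 1), (1, 0)), but C strictly increases along every unbounded feasible direction, so there is no improving ray and the minimum is attained at a vertex.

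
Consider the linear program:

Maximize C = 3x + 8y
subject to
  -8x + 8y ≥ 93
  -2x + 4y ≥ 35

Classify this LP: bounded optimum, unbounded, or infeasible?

From the feasible point (-23/4, 47/8), moving in the direction (8, 8) keeps every constraint satisfied while C increases without bound.

unbounded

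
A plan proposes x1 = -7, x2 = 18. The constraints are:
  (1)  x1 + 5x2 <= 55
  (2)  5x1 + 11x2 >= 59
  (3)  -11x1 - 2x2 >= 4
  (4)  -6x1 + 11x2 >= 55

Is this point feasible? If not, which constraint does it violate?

Constraint (1): x1 + 5x2 = 83, which is not ≤ 55. All other constraints are satisfied.

not feasible — violates (1)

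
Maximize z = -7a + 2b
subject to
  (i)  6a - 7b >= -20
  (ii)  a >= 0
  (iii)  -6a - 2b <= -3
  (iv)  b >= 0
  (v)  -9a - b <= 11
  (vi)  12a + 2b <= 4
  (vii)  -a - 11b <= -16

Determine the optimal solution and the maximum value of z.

Extreme points and z = -7a + 2b:
  (0, 3/2) → z = 3
  (0, 2) → z = 4
  (1/64, 93/64) → z = 179/64
  (6/65, 94/65) → z = 146/65

a = 0, b = 2, maximum z = 4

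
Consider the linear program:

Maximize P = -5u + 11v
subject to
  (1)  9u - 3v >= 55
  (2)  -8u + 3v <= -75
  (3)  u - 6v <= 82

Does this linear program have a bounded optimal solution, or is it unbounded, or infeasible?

unbounded

From the feasible point (68/15, -581/45), moving in the direction (3, 8) keeps every constraint satisfied while P increases without bound.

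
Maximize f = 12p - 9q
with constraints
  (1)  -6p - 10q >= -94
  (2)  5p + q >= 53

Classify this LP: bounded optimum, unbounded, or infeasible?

From the feasible point (109/11, 38/11), moving in the direction (1, -5) keeps every constraint satisfied while f increases without bound.

unbounded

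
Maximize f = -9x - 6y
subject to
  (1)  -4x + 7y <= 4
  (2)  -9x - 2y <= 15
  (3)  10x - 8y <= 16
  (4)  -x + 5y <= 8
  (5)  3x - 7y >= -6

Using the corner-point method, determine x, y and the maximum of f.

x = -22/23, y = -147/46, maximum f = 639/23

Corner points and f = -9x - 6y:
  (-113/71, -24/71) → f = 1161/71
  (2, 12/7) → f = -198/7
  (-22/23, -147/46) → f = 639/23
  (24/7, 16/7) → f = -312/7
  (13/4, 9/4) → f = -171/4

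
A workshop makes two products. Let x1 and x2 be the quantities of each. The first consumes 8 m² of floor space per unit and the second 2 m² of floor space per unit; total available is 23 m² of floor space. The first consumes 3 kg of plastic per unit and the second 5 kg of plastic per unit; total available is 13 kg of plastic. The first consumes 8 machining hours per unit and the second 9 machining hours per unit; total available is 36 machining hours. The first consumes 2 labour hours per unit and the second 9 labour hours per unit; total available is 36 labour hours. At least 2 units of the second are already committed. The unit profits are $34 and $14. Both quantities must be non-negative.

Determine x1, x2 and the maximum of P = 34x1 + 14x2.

x1 = 1, x2 = 2, maximum P = 62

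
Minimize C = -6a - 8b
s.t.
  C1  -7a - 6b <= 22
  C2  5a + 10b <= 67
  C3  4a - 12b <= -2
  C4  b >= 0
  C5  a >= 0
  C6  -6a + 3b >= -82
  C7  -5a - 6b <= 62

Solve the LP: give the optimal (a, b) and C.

Vertices and C = -6a - 8b:
  (196/25, 139/50) → C = -1732/25
  (0, 67/10) → C = -268/5
  (0, 1/6) → C = -4/3

a = 196/25, b = 139/50, minimum C = -1732/25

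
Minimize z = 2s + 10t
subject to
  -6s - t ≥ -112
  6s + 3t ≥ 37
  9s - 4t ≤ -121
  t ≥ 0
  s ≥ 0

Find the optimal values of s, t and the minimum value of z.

The optimum lies where 9s - 4t = -121 and s = 0.
Solving simultaneously gives s = 0, t = 121/4.

s = 0, t = 121/4, minimum z = 605/2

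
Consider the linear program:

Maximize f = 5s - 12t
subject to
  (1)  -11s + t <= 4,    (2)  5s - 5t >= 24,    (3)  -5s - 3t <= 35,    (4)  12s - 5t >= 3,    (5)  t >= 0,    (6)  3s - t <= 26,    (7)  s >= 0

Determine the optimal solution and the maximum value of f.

s = 26/3, t = 0, maximum f = 130/3

Feasible corners and f = 5s - 12t:
  (24/5, 0) → f = 24
  (53/5, 29/5) → f = -83/5
  (26/3, 0) → f = 130/3

The optimum lies where t = 0 and 3s - t = 26.
Solving simultaneously gives s = 26/3, t = 0.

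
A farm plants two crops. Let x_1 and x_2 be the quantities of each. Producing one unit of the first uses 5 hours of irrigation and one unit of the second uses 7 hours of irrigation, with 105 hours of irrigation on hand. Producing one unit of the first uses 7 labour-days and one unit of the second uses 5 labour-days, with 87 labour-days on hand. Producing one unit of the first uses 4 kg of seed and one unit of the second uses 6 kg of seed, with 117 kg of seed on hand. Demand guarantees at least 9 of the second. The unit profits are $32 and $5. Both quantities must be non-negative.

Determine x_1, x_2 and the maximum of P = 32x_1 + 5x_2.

x_1 = 6, x_2 = 9, maximum P = 237

At the optimal vertex, 7x_1 + 5x_2 = 87 and x_2 = 9.
Solving simultaneously gives x_1 = 6, x_2 = 9.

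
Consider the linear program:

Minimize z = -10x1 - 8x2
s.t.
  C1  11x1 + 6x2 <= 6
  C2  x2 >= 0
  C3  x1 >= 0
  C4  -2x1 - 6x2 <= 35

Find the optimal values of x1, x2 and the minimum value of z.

x1 = 0, x2 = 1, minimum z = -8

Vertices and z = -10x1 - 8x2:
  (6/11, 0) → z = -60/11
  (0, 1) → z = -8
  (0, 0) → z = 0

The binding constraints are 11x1 + 6x2 = 6 and x1 = 0.
Solving simultaneously gives x1 = 0, x2 = 1.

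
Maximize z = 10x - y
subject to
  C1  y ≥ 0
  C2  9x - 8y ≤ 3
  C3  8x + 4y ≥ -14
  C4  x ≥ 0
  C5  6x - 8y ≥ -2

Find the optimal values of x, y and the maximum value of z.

Feasible corners and z = 10x - y:
  (1/3, 0) → z = 10/3
  (0, 0) → z = 0
  (5/3, 3/2) → z = 91/6
  (0, 1/4) → z = -1/4

At the optimal vertex, 9x - 8y = 3 and 6x - 8y = -2.
Solving simultaneously gives x = 5/3, y = 3/2.

x = 5/3, y = 3/2, maximum z = 91/6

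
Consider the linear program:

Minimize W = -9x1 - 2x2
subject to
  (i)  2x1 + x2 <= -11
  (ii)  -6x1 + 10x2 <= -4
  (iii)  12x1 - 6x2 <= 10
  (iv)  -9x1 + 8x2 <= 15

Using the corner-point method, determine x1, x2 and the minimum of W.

Extreme points and W = -9x1 - 2x2:
  (-53/13, -37/13) → W = 551/13
  (-7/3, -19/3) → W = 101/3
  (-13/3, -3) → W = 45
The feasible region is unbounded (it extends along (-1, -2), (-8, -9)), but W strictly increases along every unbounded feasible direction, so there is no improving ray and the minimum is attained at a vertex.

The optimum lies where 2x1 + x2 = -11 and 12x1 - 6x2 = 10.
Solving simultaneously gives x1 = -7/3, x2 = -19/3.

x1 = -7/3, x2 = -19/3, minimum W = 101/3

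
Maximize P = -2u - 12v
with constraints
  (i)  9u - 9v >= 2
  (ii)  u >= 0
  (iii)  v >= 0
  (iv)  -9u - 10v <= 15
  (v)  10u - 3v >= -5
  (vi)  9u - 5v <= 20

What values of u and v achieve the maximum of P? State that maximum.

Extreme points and P = -2u - 12v:
  (2/9, 0) → P = -4/9
  (85/18, 9/2) → P = -571/9
  (20/9, 0) → P = -40/9

At the optimal vertex, 9u - 9v = 2 and v = 0.
Solving simultaneously gives u = 2/9, v = 0.

u = 2/9, v = 0, maximum P = -4/9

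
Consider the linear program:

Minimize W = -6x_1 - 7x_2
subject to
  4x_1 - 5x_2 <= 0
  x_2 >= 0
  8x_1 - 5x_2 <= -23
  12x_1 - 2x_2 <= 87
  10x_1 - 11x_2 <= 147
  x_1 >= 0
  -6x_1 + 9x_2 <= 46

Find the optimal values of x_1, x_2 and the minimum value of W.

x_1 = 23/42, x_2 = 115/21, minimum W = -874/21

Feasible corners and W = -6x_1 - 7x_2:
  (0, 23/5) → W = -161/5
  (23/42, 115/21) → W = -874/21
  (0, 46/9) → W = -322/9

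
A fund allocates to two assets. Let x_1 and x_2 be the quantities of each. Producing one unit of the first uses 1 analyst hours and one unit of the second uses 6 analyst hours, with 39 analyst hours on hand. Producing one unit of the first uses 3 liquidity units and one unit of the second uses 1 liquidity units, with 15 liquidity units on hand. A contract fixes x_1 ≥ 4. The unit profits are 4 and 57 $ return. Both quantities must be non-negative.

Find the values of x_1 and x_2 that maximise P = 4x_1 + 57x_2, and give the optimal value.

x_1 = 4, x_2 = 3, maximum P = 187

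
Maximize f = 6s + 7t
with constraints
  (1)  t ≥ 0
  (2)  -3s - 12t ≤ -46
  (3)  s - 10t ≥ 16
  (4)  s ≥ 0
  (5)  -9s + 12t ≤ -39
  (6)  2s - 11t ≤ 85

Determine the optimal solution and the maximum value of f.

s = 674/9, t = 53/9, maximum f = 4415/9

At the optimal vertex, s - 10t = 16 and 2s - 11t = 85.
Solving simultaneously gives s = 674/9, t = 53/9.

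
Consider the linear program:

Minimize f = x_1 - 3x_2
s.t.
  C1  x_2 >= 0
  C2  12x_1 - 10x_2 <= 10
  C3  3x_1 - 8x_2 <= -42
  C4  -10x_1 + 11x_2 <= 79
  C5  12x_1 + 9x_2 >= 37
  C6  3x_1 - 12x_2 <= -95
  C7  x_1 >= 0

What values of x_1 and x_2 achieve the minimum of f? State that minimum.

x_1 = 225/8, x_2 = 131/4, minimum f = -561/8

Vertices and f = x_1 - 3x_2:
  (225/8, 131/4) → f = -561/8
  (535/57, 195/19) → f = -1220/57
  (97/87, 713/87) → f = -2042/87

The binding constraints are 12x_1 - 10x_2 = 10 and -10x_1 + 11x_2 = 79.
Solving simultaneously gives x_1 = 225/8, x_2 = 131/4.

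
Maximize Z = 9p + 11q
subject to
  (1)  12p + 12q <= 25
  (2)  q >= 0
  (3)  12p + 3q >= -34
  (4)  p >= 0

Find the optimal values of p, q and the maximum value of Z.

p = 0, q = 25/12, maximum Z = 275/12

Extreme points and Z = 9p + 11q:
  (25/12, 0) → Z = 75/4
  (0, 25/12) → Z = 275/12
  (0, 0) → Z = 0

The optimum lies where 12p + 12q = 25 and p = 0.
Solving simultaneously gives p = 0, q = 25/12.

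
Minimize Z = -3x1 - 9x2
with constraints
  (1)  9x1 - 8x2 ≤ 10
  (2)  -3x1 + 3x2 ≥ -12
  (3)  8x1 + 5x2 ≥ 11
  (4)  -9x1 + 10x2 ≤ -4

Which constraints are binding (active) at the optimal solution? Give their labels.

(1) and (4)

Vertices and Z = -3x1 - 9x2:
  (138/109, 19/109) → Z = -585/109
  (34/9, 3) → Z = -115/3
  (26/25, 67/125) → Z = -993/125

The minimum is at (34/9, 3). Substituting into each constraint, equality holds for (1) and (4); the remaining constraints have slack.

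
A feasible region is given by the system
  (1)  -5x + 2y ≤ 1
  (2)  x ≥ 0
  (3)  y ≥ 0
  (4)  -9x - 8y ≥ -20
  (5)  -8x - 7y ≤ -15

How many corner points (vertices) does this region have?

4

The feasible vertices (each the meet of two boundaries and inside every other half-plane) are:
  (16/29, 109/58)
  (23/51, 83/51)
  (20/9, 0)
  (15/8, 0)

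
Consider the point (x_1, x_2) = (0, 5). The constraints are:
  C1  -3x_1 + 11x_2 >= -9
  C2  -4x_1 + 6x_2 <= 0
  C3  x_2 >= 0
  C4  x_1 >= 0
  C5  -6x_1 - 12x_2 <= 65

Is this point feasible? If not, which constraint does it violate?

Constraint C2: -4x_1 + 6x_2 = 30, which is not ≤ 0. All other constraints are satisfied.

not feasible — violates C2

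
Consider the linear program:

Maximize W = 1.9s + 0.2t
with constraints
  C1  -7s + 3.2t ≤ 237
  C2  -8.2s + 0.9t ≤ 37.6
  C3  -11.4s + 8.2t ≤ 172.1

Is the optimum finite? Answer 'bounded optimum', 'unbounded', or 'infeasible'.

unbounded

From the feasible point (-15343/5698, 49129/2849), moving in the direction (8.2, 11.4) keeps every constraint satisfied while W increases without bound.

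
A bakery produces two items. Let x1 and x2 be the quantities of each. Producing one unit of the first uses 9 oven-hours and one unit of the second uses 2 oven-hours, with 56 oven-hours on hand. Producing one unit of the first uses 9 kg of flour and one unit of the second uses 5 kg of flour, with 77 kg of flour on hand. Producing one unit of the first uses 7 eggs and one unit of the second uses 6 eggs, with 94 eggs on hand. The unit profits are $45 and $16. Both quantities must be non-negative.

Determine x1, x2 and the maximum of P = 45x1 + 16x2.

x1 = 14/3, x2 = 7, maximum P = 322

The optimum lies where 9x1 + 2x2 = 56 and 9x1 + 5x2 = 77.
Solving simultaneously gives x1 = 14/3, x2 = 7.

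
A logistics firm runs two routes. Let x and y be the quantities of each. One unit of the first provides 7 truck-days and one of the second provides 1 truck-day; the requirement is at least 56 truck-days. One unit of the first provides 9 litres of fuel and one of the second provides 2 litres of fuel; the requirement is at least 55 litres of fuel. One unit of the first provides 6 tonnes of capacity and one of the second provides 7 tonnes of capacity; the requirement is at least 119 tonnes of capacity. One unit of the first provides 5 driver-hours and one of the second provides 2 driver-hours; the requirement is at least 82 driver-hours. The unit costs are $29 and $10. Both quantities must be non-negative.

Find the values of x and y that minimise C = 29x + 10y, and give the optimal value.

x = 10/3, y = 98/3, minimum C = 1270/3

Feasible corners and C = 29x + 10y:
  (0, 56) → C = 560
  (119/6, 0) → C = 3451/6
  (10/3, 98/3) → C = 1270/3
  (336/23, 103/23) → C = 10774/23
The feasible region is unbounded (it extends along (0, 1), (1, 0)), but C strictly increases along every unbounded feasible direction, so there is no improving ray and the minimum is attained at a vertex.

At the optimal vertex, 7x + y = 56 and 5x + 2y = 82.
Solving simultaneously gives x = 10/3, y = 98/3.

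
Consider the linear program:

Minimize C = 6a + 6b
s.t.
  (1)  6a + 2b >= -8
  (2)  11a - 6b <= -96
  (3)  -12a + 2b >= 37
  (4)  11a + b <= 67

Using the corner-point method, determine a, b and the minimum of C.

Extreme points and C = 6a + 6b:
  (-120/29, 244/29) → C = 744/29
  (-3/5, 149/10) → C = 429/5
  (97/34, 1211/34) → C = 3924/17
The feasible region is unbounded (it extends along (-1, 11), (-1, 3)), but C strictly increases along every unbounded feasible direction, so there is no improving ray and the minimum is attained at a vertex.

a = -120/29, b = 244/29, minimum C = 744/29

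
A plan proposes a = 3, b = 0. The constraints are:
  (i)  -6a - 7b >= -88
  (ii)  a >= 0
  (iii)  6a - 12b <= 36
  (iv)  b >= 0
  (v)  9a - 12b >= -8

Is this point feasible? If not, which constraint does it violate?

feasible

(i): -18 ≥ -88 ✓
(ii): 3 ≥ 0 ✓
(iii): 18 ≤ 36 ✓
(iv): 0 ≥ 0 ✓
(v): 27 ≥ -8 ✓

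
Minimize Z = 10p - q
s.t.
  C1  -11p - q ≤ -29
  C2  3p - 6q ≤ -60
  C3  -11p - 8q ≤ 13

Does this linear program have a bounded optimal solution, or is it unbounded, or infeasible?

unbounded

From the feasible point (38/23, 249/23), moving in the direction (-1, 11) keeps every constraint satisfied while Z decreases without bound.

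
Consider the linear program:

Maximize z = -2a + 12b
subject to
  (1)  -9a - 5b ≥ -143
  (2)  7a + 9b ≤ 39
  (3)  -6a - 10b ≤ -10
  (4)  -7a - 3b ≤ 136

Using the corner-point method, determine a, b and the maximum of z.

a = -447/14, b = 175/6, maximum z = 2897/7

Extreme points and z = -2a + 12b:
  (75/4, -41/4) → z = -321/2
  (-447/14, 175/6) → z = 2897/7
  (-695/26, 443/26) → z = 3353/13

At the optimal vertex, 7a + 9b = 39 and -7a - 3b = 136.
Solving simultaneously gives a = -447/14, b = 175/6.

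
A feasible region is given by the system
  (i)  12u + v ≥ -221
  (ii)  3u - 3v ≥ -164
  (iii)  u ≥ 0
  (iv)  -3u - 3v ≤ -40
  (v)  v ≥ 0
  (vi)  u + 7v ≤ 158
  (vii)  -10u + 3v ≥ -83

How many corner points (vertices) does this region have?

The feasible vertices (each the meet of two boundaries and inside every other half-plane) are:
  (0, 40/3)
  (0, 158/7)
  (123/13, 151/39)
  (1055/73, 1497/73)

4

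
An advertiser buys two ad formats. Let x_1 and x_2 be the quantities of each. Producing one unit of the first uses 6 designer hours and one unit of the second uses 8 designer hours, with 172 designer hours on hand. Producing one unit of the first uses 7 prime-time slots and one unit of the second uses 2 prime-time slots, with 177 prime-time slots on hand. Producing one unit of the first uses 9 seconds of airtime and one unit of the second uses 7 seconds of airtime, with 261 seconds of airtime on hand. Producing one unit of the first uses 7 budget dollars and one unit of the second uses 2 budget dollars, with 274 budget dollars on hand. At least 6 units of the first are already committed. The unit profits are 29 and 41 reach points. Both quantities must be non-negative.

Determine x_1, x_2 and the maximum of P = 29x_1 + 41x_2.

x_1 = 6, x_2 = 17, maximum P = 871

Corner points and P = 29x_1 + 41x_2:
  (177/7, 0) → P = 5133/7
  (6, 0) → P = 174
  (268/11, 71/22) → P = 18455/22
  (6, 17) → P = 871

At the optimal vertex, 6x_1 + 8x_2 = 172 and x_1 = 6.
Solving simultaneously gives x_1 = 6, x_2 = 17.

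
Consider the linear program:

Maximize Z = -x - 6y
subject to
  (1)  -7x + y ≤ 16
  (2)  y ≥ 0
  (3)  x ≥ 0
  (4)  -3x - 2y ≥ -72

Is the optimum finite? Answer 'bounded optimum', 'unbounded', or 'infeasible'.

Feasible corners and Z = -x - 6y:
  (0, 16) → Z = -96
  (40/17, 552/17) → Z = -3352/17
  (0, 0) → Z = 0
  (24, 0) → Z = -24
The feasible region has finitely many vertices and no improving ray; the maximum is 0 at (0, 0).

bounded optimum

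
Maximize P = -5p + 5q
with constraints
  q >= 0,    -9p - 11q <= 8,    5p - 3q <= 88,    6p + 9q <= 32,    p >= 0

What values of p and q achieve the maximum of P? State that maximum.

p = 0, q = 32/9, maximum P = 160/9

Extreme points and P = -5p + 5q:
  (16/3, 0) → P = -80/3
  (0, 0) → P = 0
  (0, 32/9) → P = 160/9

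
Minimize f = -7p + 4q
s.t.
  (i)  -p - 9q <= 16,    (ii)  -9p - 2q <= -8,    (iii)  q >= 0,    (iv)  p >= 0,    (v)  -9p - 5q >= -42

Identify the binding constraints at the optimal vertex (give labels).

(iii) and (v)

Feasible corners and f = -7p + 4q:
  (8/9, 0) → f = -56/9
  (0, 4) → f = 16
  (14/3, 0) → f = -98/3
  (0, 42/5) → f = 168/5

The minimum is at (14/3, 0). Substituting into each constraint, equality holds for (iii) and (v); the remaining constraints have slack.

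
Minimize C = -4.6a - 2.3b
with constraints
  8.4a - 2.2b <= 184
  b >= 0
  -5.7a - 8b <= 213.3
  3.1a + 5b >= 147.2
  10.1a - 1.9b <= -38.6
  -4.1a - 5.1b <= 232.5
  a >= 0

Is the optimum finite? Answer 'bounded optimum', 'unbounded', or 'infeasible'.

From the feasible point (8668/5639, 160638/5639), moving in the direction (0, 1) keeps every constraint satisfied while C decreases without bound.

unbounded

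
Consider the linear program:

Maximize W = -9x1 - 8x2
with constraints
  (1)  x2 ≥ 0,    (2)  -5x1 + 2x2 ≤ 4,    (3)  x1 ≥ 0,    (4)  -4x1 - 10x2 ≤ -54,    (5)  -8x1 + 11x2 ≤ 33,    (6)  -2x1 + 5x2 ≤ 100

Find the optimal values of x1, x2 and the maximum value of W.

x1 = 66/31, x2 = 141/31, maximum W = -1722/31

Extreme points and W = -9x1 - 8x2:
  (27/2, 0) → W = -243/2
  (66/31, 141/31) → W = -1722/31
  (935/18, 367/9) → W = -14287/18
The feasible region is unbounded (it extends along (5, 2), (1, 0)), but W strictly decreases along every unbounded feasible direction, so there is no improving ray and the maximum is attained at a vertex.

The optimum lies where -4x1 - 10x2 = -54 and -8x1 + 11x2 = 33.
Solving simultaneously gives x1 = 66/31, x2 = 141/31.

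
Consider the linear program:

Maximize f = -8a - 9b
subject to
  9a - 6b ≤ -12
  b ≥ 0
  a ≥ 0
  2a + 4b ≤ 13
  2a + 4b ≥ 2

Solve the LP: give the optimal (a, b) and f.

Feasible corners and f = -8a - 9b:
  (0, 2) → f = -18
  (5/8, 47/16) → f = -503/16
  (0, 13/4) → f = -117/4

The optimum lies where 9a - 6b = -12 and a = 0.
Solving simultaneously gives a = 0, b = 2.

a = 0, b = 2, maximum f = -18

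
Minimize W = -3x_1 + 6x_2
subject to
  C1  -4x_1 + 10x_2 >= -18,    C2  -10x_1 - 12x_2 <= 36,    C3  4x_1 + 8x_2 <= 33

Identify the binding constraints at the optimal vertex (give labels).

C1 and C3

Vertices and W = -3x_1 + 6x_2:
  (-36/37, -81/37) → W = -378/37
  (79/12, 5/6) → W = -59/4
  (-171/8, 237/16) → W = 153

The minimum is at (79/12, 5/6). Substituting into each constraint, equality holds for C1 and C3; the remaining constraints have slack.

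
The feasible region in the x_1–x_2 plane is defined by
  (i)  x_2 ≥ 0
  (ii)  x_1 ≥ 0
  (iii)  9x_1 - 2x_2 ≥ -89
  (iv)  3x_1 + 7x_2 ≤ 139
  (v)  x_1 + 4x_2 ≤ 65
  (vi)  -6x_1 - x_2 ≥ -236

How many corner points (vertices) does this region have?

5

Of the 15 pairwise boundary intersections, those satisfying every inequality are:
  (0, 0)
  (118/3, 0)
  (0, 65/4)
  (101/5, 56/5)
  (1513/39, 42/13)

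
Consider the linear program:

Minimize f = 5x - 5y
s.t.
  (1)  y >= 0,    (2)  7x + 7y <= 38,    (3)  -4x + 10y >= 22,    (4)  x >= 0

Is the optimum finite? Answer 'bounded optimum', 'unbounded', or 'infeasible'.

Corner points and f = 5x - 5y:
  (113/49, 153/49) → f = -200/49
  (0, 38/7) → f = -190/7
  (0, 11/5) → f = -11
The feasible region has finitely many vertices and no improving ray; the minimum is -190/7 at (0, 38/7).

bounded optimum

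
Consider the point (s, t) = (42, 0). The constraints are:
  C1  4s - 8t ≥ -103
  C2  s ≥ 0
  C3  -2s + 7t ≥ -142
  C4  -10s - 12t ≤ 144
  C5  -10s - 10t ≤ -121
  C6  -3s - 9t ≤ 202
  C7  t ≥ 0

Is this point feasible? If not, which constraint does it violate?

C1: 168 ≥ -103 ✓
C2: 42 ≥ 0 ✓
C3: -84 ≥ -142 ✓
C4: -420 ≤ 144 ✓
C5: -420 ≤ -121 ✓
C6: -126 ≤ 202 ✓
C7: 0 ≥ 0 ✓

feasible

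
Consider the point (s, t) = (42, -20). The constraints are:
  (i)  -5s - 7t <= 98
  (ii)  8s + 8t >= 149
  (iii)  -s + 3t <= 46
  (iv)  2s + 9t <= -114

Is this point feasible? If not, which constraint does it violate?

Constraint (iv): 2s + 9t = -96, which is not ≤ -114. All other constraints are satisfied.

not feasible — violates (iv)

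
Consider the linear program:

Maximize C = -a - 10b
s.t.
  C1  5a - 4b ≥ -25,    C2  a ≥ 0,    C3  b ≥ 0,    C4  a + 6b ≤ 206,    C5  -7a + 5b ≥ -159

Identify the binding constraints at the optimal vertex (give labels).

Vertices and C = -a - 10b:
  (0, 25/4) → C = -125/2
  (337/17, 1055/34) → C = -5612/17
  (0, 0) → C = 0
  (159/7, 0) → C = -159/7
  (1984/47, 1283/47) → C = -14814/47

The maximum is at (0, 0). Substituting into each constraint, equality holds for C2 and C3; the remaining constraints have slack.

C2 and C3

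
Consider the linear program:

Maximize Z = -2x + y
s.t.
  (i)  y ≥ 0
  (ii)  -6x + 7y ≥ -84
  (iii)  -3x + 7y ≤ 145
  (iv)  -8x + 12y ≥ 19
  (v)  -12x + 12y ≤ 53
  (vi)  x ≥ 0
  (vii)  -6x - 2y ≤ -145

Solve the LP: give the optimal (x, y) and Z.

Feasible corners and Z = -2x + y:
  (229/3, 374/7) → Z = -2084/21
  (1141/16, 393/8) → Z = -187/2
  (1369/48, 527/16) → Z = -1157/48
  (851/44, 637/44) → Z = -1065/44
  (817/48, 343/16) → Z = -605/48

x = 817/48, y = 343/16, maximum Z = -605/48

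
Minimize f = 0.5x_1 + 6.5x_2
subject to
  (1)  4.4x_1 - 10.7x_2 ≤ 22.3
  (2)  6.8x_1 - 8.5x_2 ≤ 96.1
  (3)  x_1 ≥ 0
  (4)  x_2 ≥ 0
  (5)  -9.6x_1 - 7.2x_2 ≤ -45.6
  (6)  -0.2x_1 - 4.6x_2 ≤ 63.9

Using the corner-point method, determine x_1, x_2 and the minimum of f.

x_1 = 4.75, x_2 = 0, minimum f = 2.375

Vertices and f = 0.5x_1 + 6.5x_2:
  (5242/221, 1695/221) → f = 27277/442
  (223/44, 0) → f = 223/88
  (0, 19/3) → f = 247/6
  (19/4, 0) → f = 19/8
The feasible region is unbounded (it extends along (0, 1), (5, 4)), but f strictly increases along every unbounded feasible direction, so there is no improving ray and the minimum is attained at a vertex.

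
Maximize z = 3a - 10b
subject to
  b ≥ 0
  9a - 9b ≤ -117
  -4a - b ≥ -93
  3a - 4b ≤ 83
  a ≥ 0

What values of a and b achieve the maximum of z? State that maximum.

Vertices and z = 3a - 10b:
  (16, 29) → z = -242
  (0, 13) → z = -130
  (0, 93) → z = -930

At the optimal vertex, 9a - 9b = -117 and a = 0.
Solving simultaneously gives a = 0, b = 13.

a = 0, b = 13, maximum z = -130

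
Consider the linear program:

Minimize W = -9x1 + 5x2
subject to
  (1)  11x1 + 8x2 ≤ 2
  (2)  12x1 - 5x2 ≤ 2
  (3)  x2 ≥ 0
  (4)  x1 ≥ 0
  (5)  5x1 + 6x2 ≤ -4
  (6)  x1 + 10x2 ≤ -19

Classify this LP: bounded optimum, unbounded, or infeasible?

The boundaries x2 = 0 and x1 + 10x2 = -19 meet at (-19, 0), but that point violates x1 ≥ 0. Every candidate vertex is excluded by some other constraint, so the feasible region is empty.

infeasible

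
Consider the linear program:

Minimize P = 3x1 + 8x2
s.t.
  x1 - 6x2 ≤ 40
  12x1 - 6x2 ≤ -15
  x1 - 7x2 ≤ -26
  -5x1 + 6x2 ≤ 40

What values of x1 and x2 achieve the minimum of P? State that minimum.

Vertices and P = 3x1 + 8x2:
  (17/26, 99/26) → P = 843/26
  (25/7, 135/14) → P = 615/7
  (-124/29, 90/29) → P = 12

x1 = -124/29, x2 = 90/29, minimum P = 12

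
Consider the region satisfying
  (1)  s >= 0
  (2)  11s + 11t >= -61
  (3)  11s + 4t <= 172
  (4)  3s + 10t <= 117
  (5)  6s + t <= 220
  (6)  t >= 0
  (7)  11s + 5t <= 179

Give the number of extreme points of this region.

5

Pairwise boundary intersections that survive every other constraint:
  (0, 117/10)
  (0, 0)
  (172/11, 0)
  (144/11, 7)
  (241/19, 150/19)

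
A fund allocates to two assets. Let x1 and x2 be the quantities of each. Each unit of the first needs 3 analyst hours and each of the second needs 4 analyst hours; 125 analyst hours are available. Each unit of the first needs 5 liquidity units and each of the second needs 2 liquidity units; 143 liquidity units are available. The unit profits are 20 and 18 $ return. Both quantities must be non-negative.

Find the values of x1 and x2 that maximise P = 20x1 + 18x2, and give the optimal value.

Feasible corners and P = 20x1 + 18x2:
  (0, 0) → P = 0
  (0, 125/4) → P = 1125/2
  (143/5, 0) → P = 572
  (23, 14) → P = 712

x1 = 23, x2 = 14, maximum P = 712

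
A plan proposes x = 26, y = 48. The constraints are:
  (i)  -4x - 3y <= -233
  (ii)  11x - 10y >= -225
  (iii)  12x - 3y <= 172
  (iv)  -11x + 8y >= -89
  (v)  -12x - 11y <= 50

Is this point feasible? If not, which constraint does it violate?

(i): -248 ≤ -233 ✓
(ii): -194 ≥ -225 ✓
(iii): 168 ≤ 172 ✓
(iv): 98 ≥ -89 ✓
(v): -840 ≤ 50 ✓

feasible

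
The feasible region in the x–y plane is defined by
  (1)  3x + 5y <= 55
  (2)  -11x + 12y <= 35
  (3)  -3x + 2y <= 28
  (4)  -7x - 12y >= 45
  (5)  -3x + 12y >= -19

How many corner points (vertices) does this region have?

3

Intersecting each pair of boundary lines and keeping only the points that satisfy every inequality leaves:
  (-40/9, -125/108)
  (-27/4, -157/48)
  (-13/5, -67/30)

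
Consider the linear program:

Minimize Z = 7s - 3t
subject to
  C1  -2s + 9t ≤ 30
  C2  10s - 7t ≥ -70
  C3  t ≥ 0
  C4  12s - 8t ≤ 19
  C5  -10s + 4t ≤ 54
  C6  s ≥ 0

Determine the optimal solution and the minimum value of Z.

s = 0, t = 10/3, minimum Z = -10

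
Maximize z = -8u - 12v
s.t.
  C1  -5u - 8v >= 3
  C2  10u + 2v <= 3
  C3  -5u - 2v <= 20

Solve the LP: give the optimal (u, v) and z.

The binding constraints are 10u + 2v = 3 and -5u - 2v = 20.
Solving simultaneously gives u = 23/5, v = -43/2.

u = 23/5, v = -43/2, maximum z = 1106/5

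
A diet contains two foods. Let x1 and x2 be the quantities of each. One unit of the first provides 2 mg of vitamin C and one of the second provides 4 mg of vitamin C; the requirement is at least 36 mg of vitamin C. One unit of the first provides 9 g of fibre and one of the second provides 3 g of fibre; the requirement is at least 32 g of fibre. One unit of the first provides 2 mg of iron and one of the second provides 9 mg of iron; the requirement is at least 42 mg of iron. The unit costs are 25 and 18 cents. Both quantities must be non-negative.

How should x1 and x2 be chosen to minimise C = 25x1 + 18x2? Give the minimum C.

Feasible corners and C = 25x1 + 18x2:
  (0, 32/3) → C = 192
  (21, 0) → C = 525
  (2/3, 26/3) → C = 518/3
  (78/5, 6/5) → C = 2058/5
The feasible region is unbounded (it extends along (0, 1), (1, 0)), but C strictly increases along every unbounded feasible direction, so there is no improving ray and the minimum is attained at a vertex.

The optimum lies where 2x1 + 4x2 = 36 and 9x1 + 3x2 = 32.
Solving simultaneously gives x1 = 2/3, x2 = 26/3.

x1 = 2/3, x2 = 26/3, minimum C = 518/3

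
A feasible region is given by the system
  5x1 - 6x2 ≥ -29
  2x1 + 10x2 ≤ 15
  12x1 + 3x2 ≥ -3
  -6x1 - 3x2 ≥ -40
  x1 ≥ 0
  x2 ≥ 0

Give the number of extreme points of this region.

4

Intersecting each pair of boundary lines and keeping only the points that satisfy every inequality leaves:
  (355/54, 5/27)
  (0, 3/2)
  (20/3, 0)
  (0, 0)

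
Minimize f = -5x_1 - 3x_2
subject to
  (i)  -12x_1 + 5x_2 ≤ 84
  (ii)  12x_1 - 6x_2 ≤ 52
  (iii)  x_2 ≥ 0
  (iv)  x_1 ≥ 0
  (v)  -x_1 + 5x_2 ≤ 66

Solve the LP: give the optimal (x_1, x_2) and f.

x_1 = 328/27, x_2 = 422/27, minimum f = -2906/27

Extreme points and f = -5x_1 - 3x_2:
  (13/3, 0) → f = -65/3
  (328/27, 422/27) → f = -2906/27
  (0, 0) → f = 0
  (0, 66/5) → f = -198/5

The binding constraints are 12x_1 - 6x_2 = 52 and -x_1 + 5x_2 = 66.
Solving simultaneously gives x_1 = 328/27, x_2 = 422/27.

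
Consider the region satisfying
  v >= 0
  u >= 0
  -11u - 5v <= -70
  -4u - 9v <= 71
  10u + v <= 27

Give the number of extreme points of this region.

Of the 10 pairwise boundary intersections, those satisfying every inequality are:
  (0, 14)
  (0, 27)
  (5/3, 31/3)

3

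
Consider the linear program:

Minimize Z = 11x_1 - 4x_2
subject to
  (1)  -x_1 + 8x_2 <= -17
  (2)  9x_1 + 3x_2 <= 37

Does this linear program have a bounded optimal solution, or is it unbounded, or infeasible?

From the feasible point (347/75, -116/75), moving in the direction (-8, -1) keeps every constraint satisfied while Z decreases without bound.

unbounded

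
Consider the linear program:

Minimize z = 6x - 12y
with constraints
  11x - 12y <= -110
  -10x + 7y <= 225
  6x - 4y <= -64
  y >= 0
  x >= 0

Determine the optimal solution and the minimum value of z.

x = 226, y = 355, minimum z = -2904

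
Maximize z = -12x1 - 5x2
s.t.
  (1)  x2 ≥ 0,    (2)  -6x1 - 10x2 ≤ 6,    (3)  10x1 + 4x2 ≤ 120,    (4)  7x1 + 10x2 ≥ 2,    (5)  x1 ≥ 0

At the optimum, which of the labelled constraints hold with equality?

Vertices and z = -12x1 - 5x2:
  (12, 0) → z = -144
  (2/7, 0) → z = -24/7
  (0, 30) → z = -150
  (0, 1/5) → z = -1

The maximum is at (0, 1/5). Substituting into each constraint, equality holds for (4) and (5); the remaining constraints have slack.

(4) and (5)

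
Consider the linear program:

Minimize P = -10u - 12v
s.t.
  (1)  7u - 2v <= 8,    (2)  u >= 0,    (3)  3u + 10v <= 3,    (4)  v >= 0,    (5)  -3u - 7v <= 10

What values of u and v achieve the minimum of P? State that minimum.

u = 1, v = 0, minimum P = -10

Extreme points and P = -10u - 12v:
  (0, 3/10) → P = -18/5
  (0, 0) → P = 0
  (1, 0) → P = -10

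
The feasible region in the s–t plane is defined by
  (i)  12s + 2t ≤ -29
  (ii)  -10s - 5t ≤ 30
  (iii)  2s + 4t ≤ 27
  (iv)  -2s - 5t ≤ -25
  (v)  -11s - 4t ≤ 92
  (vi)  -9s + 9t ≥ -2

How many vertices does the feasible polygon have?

Of the 15 pairwise boundary intersections, those satisfying every inequality are:
  (-85/22, 191/22)
  (-195/56, 179/28)
  (-17/2, 11)
  (-55/8, 31/4)

4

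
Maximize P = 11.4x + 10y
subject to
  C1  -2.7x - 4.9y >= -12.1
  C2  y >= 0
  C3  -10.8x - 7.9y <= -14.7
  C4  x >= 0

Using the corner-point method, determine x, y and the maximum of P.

Extreme points and P = 11.4x + 10y:
  (121/27, 0) → P = 2299/45
  (0, 121/49) → P = 1210/49
  (49/36, 0) → P = 931/60
  (0, 147/79) → P = 1470/79

x = 121/27, y = 0, maximum P = 2299/45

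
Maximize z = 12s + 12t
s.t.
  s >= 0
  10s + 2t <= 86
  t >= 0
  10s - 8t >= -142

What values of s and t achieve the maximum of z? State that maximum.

Corner points and z = 12s + 12t:
  (0, 0) → z = 0
  (0, 71/4) → z = 213
  (43/5, 0) → z = 516/5
  (101/25, 114/5) → z = 8052/25

At the optimal vertex, 10s + 2t = 86 and 10s - 8t = -142.
Solving simultaneously gives s = 101/25, t = 114/5.

s = 101/25, t = 114/5, maximum z = 8052/25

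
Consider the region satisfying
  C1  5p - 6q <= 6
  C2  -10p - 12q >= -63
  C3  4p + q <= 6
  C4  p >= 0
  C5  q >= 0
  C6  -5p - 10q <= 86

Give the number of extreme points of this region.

5

Of the 15 pairwise boundary intersections, those satisfying every inequality are:
  (42/29, 6/29)
  (6/5, 0)
  (9/38, 96/19)
  (0, 21/4)
  (0, 0)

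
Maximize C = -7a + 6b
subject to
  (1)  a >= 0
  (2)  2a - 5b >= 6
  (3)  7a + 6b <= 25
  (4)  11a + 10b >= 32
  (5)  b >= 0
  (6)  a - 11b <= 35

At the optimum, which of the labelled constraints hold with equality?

(2) and (5)

Corner points and C = -7a + 6b:
  (161/47, 8/47) → C = -1079/47
  (3, 0) → C = -21
  (25/7, 0) → C = -25

The maximum is at (3, 0). Substituting into each constraint, equality holds for (2) and (5); the remaining constraints have slack.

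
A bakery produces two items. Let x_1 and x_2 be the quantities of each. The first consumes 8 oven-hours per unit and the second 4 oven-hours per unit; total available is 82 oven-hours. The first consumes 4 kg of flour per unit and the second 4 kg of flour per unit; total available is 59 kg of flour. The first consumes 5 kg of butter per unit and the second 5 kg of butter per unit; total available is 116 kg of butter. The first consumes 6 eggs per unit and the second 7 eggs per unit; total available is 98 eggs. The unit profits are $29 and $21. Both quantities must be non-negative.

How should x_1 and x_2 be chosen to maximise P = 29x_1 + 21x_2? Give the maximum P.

Corner points and P = 29x_1 + 21x_2:
  (0, 0) → P = 0
  (0, 14) → P = 294
  (41/4, 0) → P = 1189/4
  (23/4, 9) → P = 1423/4
  (21/4, 19/2) → P = 1407/4

x_1 = 23/4, x_2 = 9, maximum P = 1423/4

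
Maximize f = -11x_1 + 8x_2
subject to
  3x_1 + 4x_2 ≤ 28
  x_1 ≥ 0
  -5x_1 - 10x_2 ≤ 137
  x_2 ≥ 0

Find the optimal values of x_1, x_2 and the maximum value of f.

x_1 = 0, x_2 = 7, maximum f = 56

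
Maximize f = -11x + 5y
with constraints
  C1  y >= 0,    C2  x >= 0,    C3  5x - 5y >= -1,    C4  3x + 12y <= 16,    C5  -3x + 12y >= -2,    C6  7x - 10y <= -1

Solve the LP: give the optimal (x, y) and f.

Vertices and f = -11x + 5y:
  (0, 1/5) → f = 1
  (0, 1/10) → f = 1/2
  (68/75, 83/75) → f = -111/25
  (74/57, 115/114) → f = -351/38

x = 0, y = 1/5, maximum f = 1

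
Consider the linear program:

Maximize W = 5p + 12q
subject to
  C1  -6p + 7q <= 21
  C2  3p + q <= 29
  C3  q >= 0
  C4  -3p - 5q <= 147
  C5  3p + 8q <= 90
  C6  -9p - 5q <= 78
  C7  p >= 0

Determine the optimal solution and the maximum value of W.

Extreme points and W = 5p + 12q:
  (154/23, 201/23) → W = 3182/23
  (0, 3) → W = 36
  (29/3, 0) → W = 145/3
  (142/21, 61/7) → W = 2906/21
  (0, 0) → W = 0

The binding constraints are 3p + q = 29 and 3p + 8q = 90.
Solving simultaneously gives p = 142/21, q = 61/7.

p = 142/21, q = 61/7, maximum W = 2906/21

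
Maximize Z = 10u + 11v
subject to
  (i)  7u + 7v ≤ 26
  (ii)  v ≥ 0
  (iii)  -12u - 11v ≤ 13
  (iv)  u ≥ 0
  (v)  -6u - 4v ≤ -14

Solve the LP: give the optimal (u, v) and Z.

Vertices and Z = 10u + 11v:
  (26/7, 0) → Z = 260/7
  (0, 26/7) → Z = 286/7
  (7/3, 0) → Z = 70/3
  (0, 7/2) → Z = 77/2

u = 0, v = 26/7, maximum Z = 286/7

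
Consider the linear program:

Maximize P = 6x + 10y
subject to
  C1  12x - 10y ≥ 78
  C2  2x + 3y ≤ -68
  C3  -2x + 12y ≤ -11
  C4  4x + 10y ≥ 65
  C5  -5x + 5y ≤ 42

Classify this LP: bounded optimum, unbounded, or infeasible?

infeasible

The boundaries 12x - 10y = 78 and 2x + 3y = -68 meet at (-223/28, -243/14), but that point violates 4x + 10y ≥ 65. Every candidate vertex is excluded by some other constraint, so the feasible region is empty.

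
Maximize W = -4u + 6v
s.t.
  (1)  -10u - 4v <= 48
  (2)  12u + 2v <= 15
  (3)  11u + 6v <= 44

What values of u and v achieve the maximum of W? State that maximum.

u = -29, v = 121/2, maximum W = 479

At the optimal vertex, -10u - 4v = 48 and 11u + 6v = 44.
Solving simultaneously gives u = -29, v = 121/2.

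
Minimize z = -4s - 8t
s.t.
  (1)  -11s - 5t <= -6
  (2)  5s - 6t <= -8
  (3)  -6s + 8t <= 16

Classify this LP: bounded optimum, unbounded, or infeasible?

Corner points and z = -4s - 8t:
  (-4/91, 118/91) → z = -928/91
  (-16/59, 106/59) → z = -784/59
  (8, 8) → z = -96
The feasible region has finitely many vertices and no improving ray; the minimum is -96 at (8, 8).

bounded optimum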